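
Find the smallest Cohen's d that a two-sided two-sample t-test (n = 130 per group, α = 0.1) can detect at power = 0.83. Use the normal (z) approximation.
d ≈ 0.32

Minimum detectable effect (two-sample t-test, normal approximation):
d = (z_{α/2} + z_β) / √(n/2)
d = (1.645 + 0.954) / √(130/2)
d = 2.599 / 8.062
d ≈ 0.32

By Cohen's convention (0.2 small / 0.5 medium / 0.8 large): small effect.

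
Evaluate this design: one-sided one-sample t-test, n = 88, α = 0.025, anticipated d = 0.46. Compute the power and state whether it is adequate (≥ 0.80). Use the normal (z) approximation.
Power ≈ 0.99; the study is adequately powered (power ≥ 0.80)

Power calculation (one-sample t-test, normal approximation):
z_β = d · √n - z_α
z_β = 0.46 · √88 - 1.960
z_β = 0.46 · 9.381 - 1.960
z_β = 2.355

Power = Φ(z_β) = Φ(2.355) ≈ 0.991

Effect size d = 0.46 is small by Cohen's convention (0.2/0.5/0.8).

Threshold: power ≥ 0.80 is conventionally adequate.
Power ≈ 0.99 → the study is adequately powered (power ≥ 0.80).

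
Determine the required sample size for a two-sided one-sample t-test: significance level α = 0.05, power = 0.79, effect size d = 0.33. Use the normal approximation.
n = 71

Sample size formula (one-sample t-test, normal approximation):
n = ((z_{α/2} + z_β) / d)²

z_{α/2} = 1.960 (for α = 0.05, two-sided)
z_β = 0.806 (for power = 0.79)
d = 0.33

n = ((1.960 + 0.806) / 0.33)²
n = (8.382)²
n ≈ 70.26
Round up to the next whole number: n = 71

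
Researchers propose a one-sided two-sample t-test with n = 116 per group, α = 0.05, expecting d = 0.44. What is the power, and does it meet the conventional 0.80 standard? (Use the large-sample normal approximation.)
Power ≈ 0.96; the study is adequately powered (power ≥ 0.80)

Power calculation (two-sample t-test, normal approximation):
z_β = d · √(n/2) - z_α
z_β = 0.44 · √(116/2) - 1.645
z_β = 0.44 · 7.616 - 1.645
z_β = 1.706

Power = Φ(z_β) = Φ(1.706) ≈ 0.956

Effect size d = 0.44 is small by Cohen's convention (0.2/0.5/0.8).

Threshold: power ≥ 0.80 is conventionally adequate.
Power ≈ 0.96 → the study is adequately powered (power ≥ 0.80).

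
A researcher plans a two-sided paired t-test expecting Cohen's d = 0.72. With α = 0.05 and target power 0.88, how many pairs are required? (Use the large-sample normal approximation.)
n = 19 pairs

Sample size formula (paired t-test, normal approximation):
n = ((z_{α/2} + z_β) / d)²

z_{α/2} = 1.960 (for α = 0.05, two-sided)
z_β = 1.175 (for power = 0.88)
d = 0.72

n = ((1.960 + 1.175) / 0.72)²
n = (4.354)²
n ≈ 18.96
Round up to the next whole number: n = 19 pairs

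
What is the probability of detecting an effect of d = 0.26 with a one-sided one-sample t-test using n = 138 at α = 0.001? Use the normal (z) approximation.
Power ≈ 0.49

Power calculation (one-sample t-test, normal approximation):
z_β = d · √n - z_α
z_β = 0.26 · √138 - 3.090
z_β = 0.26 · 11.747 - 3.090
z_β = -0.036

Power = Φ(z_β) = Φ(-0.036) ≈ 0.486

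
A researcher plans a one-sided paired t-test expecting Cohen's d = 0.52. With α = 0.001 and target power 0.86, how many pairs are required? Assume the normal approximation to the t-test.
n = 65 pairs

Sample size formula (paired t-test, normal approximation):
n = ((z_α + z_β) / d)²

z_α = 3.090 (for α = 0.001, one-sided)
z_β = 1.080 (for power = 0.86)
d = 0.52

n = ((3.090 + 1.080) / 0.52)²
n = (8.019)²
n ≈ 64.30
Round up to the next whole number: n = 65 pairs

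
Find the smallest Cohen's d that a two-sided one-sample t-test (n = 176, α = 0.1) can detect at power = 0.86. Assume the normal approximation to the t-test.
d ≈ 0.21

Minimum detectable effect (one-sample t-test, normal approximation):
d = (z_{α/2} + z_β) / √n
d = (1.645 + 1.080) / √176
d = 2.725 / 13.266
d ≈ 0.21

By Cohen's convention (0.2 small / 0.5 medium / 0.8 large): small effect.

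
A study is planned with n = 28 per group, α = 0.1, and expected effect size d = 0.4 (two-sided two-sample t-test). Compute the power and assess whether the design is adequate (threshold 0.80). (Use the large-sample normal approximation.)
Power ≈ 0.44; the study is underpowered (power < 0.80)

Power calculation (two-sample t-test, normal approximation):
z_β = d · √(n/2) - z_{α/2}
z_β = 0.4 · √(28/2) - 1.645
z_β = 0.4 · 3.742 - 1.645
z_β = -0.148

Power = Φ(z_β) = Φ(-0.148) ≈ 0.441

Effect size d = 0.4 is small by Cohen's convention (0.2/0.5/0.8).

Threshold: power ≥ 0.80 is conventionally adequate.
Power ≈ 0.44 → the study is underpowered (power < 0.80).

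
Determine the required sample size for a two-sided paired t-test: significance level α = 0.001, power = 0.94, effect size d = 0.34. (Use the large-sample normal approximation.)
n = 204 pairs

Sample size formula (paired t-test, normal approximation):
n = ((z_{α/2} + z_β) / d)²

z_{α/2} = 3.291 (for α = 0.001, two-sided)
z_β = 1.555 (for power = 0.94)
d = 0.34

n = ((3.291 + 1.555) / 0.34)²
n = (14.253)²
n ≈ 203.15
Round up to the next whole number: n = 204 pairs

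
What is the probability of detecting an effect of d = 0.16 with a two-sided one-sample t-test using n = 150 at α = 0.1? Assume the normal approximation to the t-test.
Power ≈ 0.62

Power calculation (one-sample t-test, normal approximation):
z_β = d · √n - z_{α/2}
z_β = 0.16 · √150 - 1.645
z_β = 0.16 · 12.247 - 1.645
z_β = 0.315

Power = Φ(z_β) = Φ(0.315) ≈ 0.624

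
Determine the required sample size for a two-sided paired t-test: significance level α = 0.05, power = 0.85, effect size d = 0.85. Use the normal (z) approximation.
n = 13 pairs

Sample size formula (paired t-test, normal approximation):
n = ((z_{α/2} + z_β) / d)²

z_{α/2} = 1.960 (for α = 0.05, two-sided)
z_β = 1.036 (for power = 0.85)
d = 0.85

n = ((1.960 + 1.036) / 0.85)²
n = (3.525)²
n ≈ 12.43
Round up to the next whole number: n = 13 pairs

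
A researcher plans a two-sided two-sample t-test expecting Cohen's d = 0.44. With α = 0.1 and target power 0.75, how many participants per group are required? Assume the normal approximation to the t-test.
n = 56 per group

Sample size formula (two-sample t-test, normal approximation):
n = 2 · ((z_{α/2} + z_β) / d)²

z_{α/2} = 1.645 (for α = 0.1, two-sided)
z_β = 0.674 (for power = 0.75)
d = 0.44

n = 2 · ((1.645 + 0.674) / 0.44)²
n = 2 · (5.270)²
n ≈ 55.55
Round up to the next whole number: n = 56 per group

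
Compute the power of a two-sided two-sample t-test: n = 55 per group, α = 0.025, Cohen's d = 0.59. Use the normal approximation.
Power ≈ 0.80

Power calculation (two-sample t-test, normal approximation):
z_β = d · √(n/2) - z_{α/2}
z_β = 0.59 · √(55/2) - 2.241
z_β = 0.59 · 5.244 - 2.241
z_β = 0.853

Power = Φ(z_β) = Φ(0.853) ≈ 0.803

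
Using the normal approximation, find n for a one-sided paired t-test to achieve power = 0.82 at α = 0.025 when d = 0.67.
n = 19 pairs

Sample size formula (paired t-test, normal approximation):
n = ((z_α + z_β) / d)²

z_α = 1.960 (for α = 0.025, one-sided)
z_β = 0.915 (for power = 0.82)
d = 0.67

n = ((1.960 + 0.915) / 0.67)²
n = (4.291)²
n ≈ 18.41
Round up to the next whole number: n = 19 pairs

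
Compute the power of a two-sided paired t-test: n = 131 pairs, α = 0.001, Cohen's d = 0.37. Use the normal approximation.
Power ≈ 0.83

Power calculation (paired t-test, normal approximation):
z_β = d · √n - z_{α/2}
z_β = 0.37 · √131 - 3.291
z_β = 0.37 · 11.446 - 3.291
z_β = 0.944

Power = Φ(z_β) = Φ(0.944) ≈ 0.827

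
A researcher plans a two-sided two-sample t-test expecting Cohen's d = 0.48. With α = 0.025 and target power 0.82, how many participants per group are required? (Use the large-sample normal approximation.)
n = 87 per group

Sample size formula (two-sample t-test, normal approximation):
n = 2 · ((z_{α/2} + z_β) / d)²

z_{α/2} = 2.241 (for α = 0.025, two-sided)
z_β = 0.915 (for power = 0.82)
d = 0.48

n = 2 · ((2.241 + 0.915) / 0.48)²
n = 2 · (6.575)²
n ≈ 86.46
Round up to the next whole number: n = 87 per group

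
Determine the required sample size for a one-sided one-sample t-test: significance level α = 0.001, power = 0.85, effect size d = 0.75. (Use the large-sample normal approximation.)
n = 31

Sample size formula (one-sample t-test, normal approximation):
n = ((z_α + z_β) / d)²

z_α = 3.090 (for α = 0.001, one-sided)
z_β = 1.036 (for power = 0.85)
d = 0.75

n = ((3.090 + 1.036) / 0.75)²
n = (5.501)²
n ≈ 30.26
Round up to the next whole number: n = 31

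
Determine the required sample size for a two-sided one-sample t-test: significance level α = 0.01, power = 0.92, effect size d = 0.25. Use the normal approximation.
n = 254

Sample size formula (one-sample t-test, normal approximation):
n = ((z_{α/2} + z_β) / d)²

z_{α/2} = 2.576 (for α = 0.01, two-sided)
z_β = 1.405 (for power = 0.92)
d = 0.25

n = ((2.576 + 1.405) / 0.25)²
n = (15.924)²
n ≈ 253.57
Round up to the next whole number: n = 254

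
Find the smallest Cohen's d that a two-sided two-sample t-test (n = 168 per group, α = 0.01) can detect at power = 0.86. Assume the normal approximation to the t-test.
d ≈ 0.40

Minimum detectable effect (two-sample t-test, normal approximation):
d = (z_{α/2} + z_β) / √(n/2)
d = (2.576 + 1.080) / √(168/2)
d = 3.656 / 9.165
d ≈ 0.40

By Cohen's convention (0.2 small / 0.5 medium / 0.8 large): small effect.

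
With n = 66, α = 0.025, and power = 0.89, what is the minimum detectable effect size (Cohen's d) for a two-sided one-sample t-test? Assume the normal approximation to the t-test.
d ≈ 0.43

Minimum detectable effect (one-sample t-test, normal approximation):
d = (z_{α/2} + z_β) / √n
d = (2.241 + 1.227) / √66
d = 3.468 / 8.124
d ≈ 0.43

By Cohen's convention (0.2 small / 0.5 medium / 0.8 large): small effect.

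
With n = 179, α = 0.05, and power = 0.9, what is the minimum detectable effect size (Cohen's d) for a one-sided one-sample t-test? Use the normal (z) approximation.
d ≈ 0.22

Minimum detectable effect (one-sample t-test, normal approximation):
d = (z_α + z_β) / √n
d = (1.645 + 1.282) / √179
d = 2.926 / 13.379
d ≈ 0.22

By Cohen's convention (0.2 small / 0.5 medium / 0.8 large): small effect.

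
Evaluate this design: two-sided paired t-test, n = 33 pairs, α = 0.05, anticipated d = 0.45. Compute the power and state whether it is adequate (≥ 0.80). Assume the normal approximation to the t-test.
Power ≈ 0.73; the study is underpowered (power < 0.80)

Power calculation (paired t-test, normal approximation):
z_β = d · √n - z_{α/2}
z_β = 0.45 · √33 - 1.960
z_β = 0.45 · 5.745 - 1.960
z_β = 0.625

Power = Φ(z_β) = Φ(0.625) ≈ 0.734

Effect size d = 0.45 is small by Cohen's convention (0.2/0.5/0.8).

Threshold: power ≥ 0.80 is conventionally adequate.
Power ≈ 0.73 → the study is underpowered (power < 0.80).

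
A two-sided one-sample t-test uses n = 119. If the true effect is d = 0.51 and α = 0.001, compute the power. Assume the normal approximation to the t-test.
Power ≈ 0.99

Power calculation (one-sample t-test, normal approximation):
z_β = d · √n - z_{α/2}
z_β = 0.51 · √119 - 3.291
z_β = 0.51 · 10.909 - 3.291
z_β = 2.273

Power = Φ(z_β) = Φ(2.273) ≈ 0.988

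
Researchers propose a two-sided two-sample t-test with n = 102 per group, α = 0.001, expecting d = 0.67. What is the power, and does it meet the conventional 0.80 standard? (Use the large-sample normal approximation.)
Power ≈ 0.93; the study is adequately powered (power ≥ 0.80)

Power calculation (two-sample t-test, normal approximation):
z_β = d · √(n/2) - z_{α/2}
z_β = 0.67 · √(102/2) - 3.291
z_β = 0.67 · 7.141 - 3.291
z_β = 1.494

Power = Φ(z_β) = Φ(1.494) ≈ 0.932

Effect size d = 0.67 is medium by Cohen's convention (0.2/0.5/0.8).

Threshold: power ≥ 0.80 is conventionally adequate.
Power ≈ 0.93 → the study is adequately powered (power ≥ 0.80).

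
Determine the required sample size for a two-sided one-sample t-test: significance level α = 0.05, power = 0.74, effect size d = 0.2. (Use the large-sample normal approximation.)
n = 170

Sample size formula (one-sample t-test, normal approximation):
n = ((z_{α/2} + z_β) / d)²

z_{α/2} = 1.960 (for α = 0.05, two-sided)
z_β = 0.643 (for power = 0.74)
d = 0.2

n = ((1.960 + 0.643) / 0.2)²
n = (13.015)²
n ≈ 169.39
Round up to the next whole number: n = 170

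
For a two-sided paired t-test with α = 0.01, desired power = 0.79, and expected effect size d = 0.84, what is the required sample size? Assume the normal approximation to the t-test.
n = 17 pairs

Sample size formula (paired t-test, normal approximation):
n = ((z_{α/2} + z_β) / d)²

z_{α/2} = 2.576 (for α = 0.01, two-sided)
z_β = 0.806 (for power = 0.79)
d = 0.84

n = ((2.576 + 0.806) / 0.84)²
n = (4.026)²
n ≈ 16.21
Round up to the next whole number: n = 17 pairs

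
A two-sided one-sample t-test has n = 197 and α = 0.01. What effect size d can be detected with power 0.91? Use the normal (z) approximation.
d ≈ 0.28

Minimum detectable effect (one-sample t-test, normal approximation):
d = (z_{α/2} + z_β) / √n
d = (2.576 + 1.341) / √197
d = 3.917 / 14.036
d ≈ 0.28

By Cohen's convention (0.2 small / 0.5 medium / 0.8 large): small effect.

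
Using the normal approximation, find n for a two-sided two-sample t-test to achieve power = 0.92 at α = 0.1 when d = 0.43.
n = 101 per group

Sample size formula (two-sample t-test, normal approximation):
n = 2 · ((z_{α/2} + z_β) / d)²

z_{α/2} = 1.645 (for α = 0.1, two-sided)
z_β = 1.405 (for power = 0.92)
d = 0.43

n = 2 · ((1.645 + 1.405) / 0.43)²
n = 2 · (7.093)²
n ≈ 100.62
Round up to the next whole number: n = 101 per group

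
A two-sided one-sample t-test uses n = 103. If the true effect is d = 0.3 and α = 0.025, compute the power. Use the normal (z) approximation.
Power ≈ 0.79

Power calculation (one-sample t-test, normal approximation):
z_β = d · √n - z_{α/2}
z_β = 0.3 · √103 - 2.241
z_β = 0.3 · 10.149 - 2.241
z_β = 0.803

Power = Φ(z_β) = Φ(0.803) ≈ 0.789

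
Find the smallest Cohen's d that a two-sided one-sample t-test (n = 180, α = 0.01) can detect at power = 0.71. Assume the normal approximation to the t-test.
d ≈ 0.23

Minimum detectable effect (one-sample t-test, normal approximation):
d = (z_{α/2} + z_β) / √n
d = (2.576 + 0.553) / √180
d = 3.129 / 13.416
d ≈ 0.23

By Cohen's convention (0.2 small / 0.5 medium / 0.8 large): small effect.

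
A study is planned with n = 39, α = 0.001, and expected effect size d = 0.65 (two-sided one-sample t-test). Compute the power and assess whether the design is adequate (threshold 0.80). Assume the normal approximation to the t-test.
Power ≈ 0.78; the study is underpowered (power < 0.80)

Power calculation (one-sample t-test, normal approximation):
z_β = d · √n - z_{α/2}
z_β = 0.65 · √39 - 3.291
z_β = 0.65 · 6.245 - 3.291
z_β = 0.769

Power = Φ(z_β) = Φ(0.769) ≈ 0.779

Effect size d = 0.65 is medium by Cohen's convention (0.2/0.5/0.8).

Threshold: power ≥ 0.80 is conventionally adequate.
Power ≈ 0.78 → the study is underpowered (power < 0.80).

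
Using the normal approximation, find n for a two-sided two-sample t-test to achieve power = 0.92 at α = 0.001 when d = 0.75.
n = 79 per group

Sample size formula (two-sample t-test, normal approximation):
n = 2 · ((z_{α/2} + z_β) / d)²

z_{α/2} = 3.291 (for α = 0.001, two-sided)
z_β = 1.405 (for power = 0.92)
d = 0.75

n = 2 · ((3.291 + 1.405) / 0.75)²
n = 2 · (6.261)²
n ≈ 78.40
Round up to the next whole number: n = 79 per group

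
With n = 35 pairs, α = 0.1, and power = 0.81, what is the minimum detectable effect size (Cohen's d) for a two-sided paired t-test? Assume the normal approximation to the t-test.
d ≈ 0.43

Minimum detectable effect (paired t-test, normal approximation):
d = (z_{α/2} + z_β) / √n
d = (1.645 + 0.878) / √35
d = 2.523 / 5.916
d ≈ 0.43

By Cohen's convention (0.2 small / 0.5 medium / 0.8 large): small effect.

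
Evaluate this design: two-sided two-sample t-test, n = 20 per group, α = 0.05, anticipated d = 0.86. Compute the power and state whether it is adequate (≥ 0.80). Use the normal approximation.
Power ≈ 0.78; the study is underpowered (power < 0.80)

Power calculation (two-sample t-test, normal approximation):
z_β = d · √(n/2) - z_{α/2}
z_β = 0.86 · √(20/2) - 1.960
z_β = 0.86 · 3.162 - 1.960
z_β = 0.760

Power = Φ(z_β) = Φ(0.760) ≈ 0.776

Effect size d = 0.86 is large by Cohen's convention (0.2/0.5/0.8).

Threshold: power ≥ 0.80 is conventionally adequate.
Power ≈ 0.78 → the study is underpowered (power < 0.80).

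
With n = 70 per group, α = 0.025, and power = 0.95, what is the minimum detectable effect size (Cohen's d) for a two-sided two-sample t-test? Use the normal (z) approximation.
d ≈ 0.66

Minimum detectable effect (two-sample t-test, normal approximation):
d = (z_{α/2} + z_β) / √(n/2)
d = (2.241 + 1.645) / √(70/2)
d = 3.886 / 5.916
d ≈ 0.66

By Cohen's convention (0.2 small / 0.5 medium / 0.8 large): medium effect.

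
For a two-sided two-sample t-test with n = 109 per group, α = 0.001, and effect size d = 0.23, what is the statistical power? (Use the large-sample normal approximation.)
Power ≈ 0.06

Power calculation (two-sample t-test, normal approximation):
z_β = d · √(n/2) - z_{α/2}
z_β = 0.23 · √(109/2) - 3.291
z_β = 0.23 · 7.382 - 3.291
z_β = -1.593

Power = Φ(z_β) = Φ(-1.593) ≈ 0.056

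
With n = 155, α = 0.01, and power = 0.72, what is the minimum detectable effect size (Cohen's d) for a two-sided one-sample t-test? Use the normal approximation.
d ≈ 0.25

Minimum detectable effect (one-sample t-test, normal approximation):
d = (z_{α/2} + z_β) / √n
d = (2.576 + 0.583) / √155
d = 3.159 / 12.450
d ≈ 0.25

By Cohen's convention (0.2 small / 0.5 medium / 0.8 large): small effect.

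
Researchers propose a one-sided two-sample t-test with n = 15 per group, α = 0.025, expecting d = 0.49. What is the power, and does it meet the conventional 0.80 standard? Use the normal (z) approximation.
Power ≈ 0.27; the study is underpowered (power < 0.80)

Power calculation (two-sample t-test, normal approximation):
z_β = d · √(n/2) - z_α
z_β = 0.49 · √(15/2) - 1.960
z_β = 0.49 · 2.739 - 1.960
z_β = -0.618

Power = Φ(z_β) = Φ(-0.618) ≈ 0.268

Effect size d = 0.49 is small by Cohen's convention (0.2/0.5/0.8).

Threshold: power ≥ 0.80 is conventionally adequate.
Power ≈ 0.27 → the study is underpowered (power < 0.80).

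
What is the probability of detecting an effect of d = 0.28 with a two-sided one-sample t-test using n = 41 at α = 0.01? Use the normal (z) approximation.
Power ≈ 0.22

Power calculation (one-sample t-test, normal approximation):
z_β = d · √n - z_{α/2}
z_β = 0.28 · √41 - 2.576
z_β = 0.28 · 6.403 - 2.576
z_β = -0.783

Power = Φ(z_β) = Φ(-0.783) ≈ 0.217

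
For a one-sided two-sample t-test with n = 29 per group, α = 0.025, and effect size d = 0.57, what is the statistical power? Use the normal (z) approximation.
Power ≈ 0.58

Power calculation (two-sample t-test, normal approximation):
z_β = d · √(n/2) - z_α
z_β = 0.57 · √(29/2) - 1.960
z_β = 0.57 · 3.808 - 1.960
z_β = 0.211

Power = Φ(z_β) = Φ(0.211) ≈ 0.583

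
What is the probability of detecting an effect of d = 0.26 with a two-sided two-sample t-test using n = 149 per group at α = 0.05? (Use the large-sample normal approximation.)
Power ≈ 0.61

Power calculation (two-sample t-test, normal approximation):
z_β = d · √(n/2) - z_{α/2}
z_β = 0.26 · √(149/2) - 1.960
z_β = 0.26 · 8.631 - 1.960
z_β = 0.284

Power = Φ(z_β) = Φ(0.284) ≈ 0.612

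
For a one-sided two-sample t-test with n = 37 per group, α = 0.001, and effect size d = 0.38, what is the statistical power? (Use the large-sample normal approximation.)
Power ≈ 0.07

Power calculation (two-sample t-test, normal approximation):
z_β = d · √(n/2) - z_α
z_β = 0.38 · √(37/2) - 3.090
z_β = 0.38 · 4.301 - 3.090
z_β = -1.456

Power = Φ(z_β) = Φ(-1.456) ≈ 0.073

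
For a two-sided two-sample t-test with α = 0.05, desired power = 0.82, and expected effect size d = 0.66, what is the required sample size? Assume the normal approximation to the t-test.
n = 38 per group

Sample size formula (two-sample t-test, normal approximation):
n = 2 · ((z_{α/2} + z_β) / d)²

z_{α/2} = 1.960 (for α = 0.05, two-sided)
z_β = 0.915 (for power = 0.82)
d = 0.66

n = 2 · ((1.960 + 0.915) / 0.66)²
n = 2 · (4.356)²
n ≈ 37.95
Round up to the next whole number: n = 38 per group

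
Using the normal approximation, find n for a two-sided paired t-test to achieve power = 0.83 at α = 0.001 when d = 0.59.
n = 52 pairs

Sample size formula (paired t-test, normal approximation):
n = ((z_{α/2} + z_β) / d)²

z_{α/2} = 3.291 (for α = 0.001, two-sided)
z_β = 0.954 (for power = 0.83)
d = 0.59

n = ((3.291 + 0.954) / 0.59)²
n = (7.195)²
n ≈ 51.77
Round up to the next whole number: n = 52 pairs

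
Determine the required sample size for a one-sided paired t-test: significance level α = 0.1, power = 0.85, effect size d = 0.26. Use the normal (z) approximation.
n = 80 pairs

Sample size formula (paired t-test, normal approximation):
n = ((z_α + z_β) / d)²

z_α = 1.282 (for α = 0.1, one-sided)
z_β = 1.036 (for power = 0.85)
d = 0.26

n = ((1.282 + 1.036) / 0.26)²
n = (8.915)²
n ≈ 79.48
Round up to the next whole number: n = 80 pairs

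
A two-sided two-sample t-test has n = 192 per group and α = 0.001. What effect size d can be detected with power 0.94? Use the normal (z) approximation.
d ≈ 0.49

Minimum detectable effect (two-sample t-test, normal approximation):
d = (z_{α/2} + z_β) / √(n/2)
d = (3.291 + 1.555) / √(192/2)
d = 4.845 / 9.798
d ≈ 0.49

By Cohen's convention (0.2 small / 0.5 medium / 0.8 large): small effect.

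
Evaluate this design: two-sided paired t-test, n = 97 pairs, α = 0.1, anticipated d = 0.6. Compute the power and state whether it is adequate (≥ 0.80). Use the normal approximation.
Power ≈ 1.00; the study is adequately powered (power ≥ 0.80)

Power calculation (paired t-test, normal approximation):
z_β = d · √n - z_{α/2}
z_β = 0.6 · √97 - 1.645
z_β = 0.6 · 9.849 - 1.645
z_β = 4.264

Power = Φ(z_β) = Φ(4.264) ≈ 1.000

Effect size d = 0.6 is medium by Cohen's convention (0.2/0.5/0.8).

Threshold: power ≥ 0.80 is conventionally adequate.
Power ≈ 1.00 → the study is adequately powered (power ≥ 0.80).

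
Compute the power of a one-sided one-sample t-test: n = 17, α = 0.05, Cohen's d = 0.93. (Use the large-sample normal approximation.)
Power ≈ 0.99

Power calculation (one-sample t-test, normal approximation):
z_β = d · √n - z_α
z_β = 0.93 · √17 - 1.645
z_β = 0.93 · 4.123 - 1.645
z_β = 2.190

Power = Φ(z_β) = Φ(2.190) ≈ 0.986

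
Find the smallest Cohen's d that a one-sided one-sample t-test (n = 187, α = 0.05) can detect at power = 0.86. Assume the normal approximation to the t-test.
d ≈ 0.20

Minimum detectable effect (one-sample t-test, normal approximation):
d = (z_α + z_β) / √n
d = (1.645 + 1.080) / √187
d = 2.725 / 13.675
d ≈ 0.20

By Cohen's convention (0.2 small / 0.5 medium / 0.8 large): small effect.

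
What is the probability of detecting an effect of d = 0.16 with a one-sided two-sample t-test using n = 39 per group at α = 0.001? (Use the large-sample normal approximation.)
Power ≈ 0.01

Power calculation (two-sample t-test, normal approximation):
z_β = d · √(n/2) - z_α
z_β = 0.16 · √(39/2) - 3.090
z_β = 0.16 · 4.416 - 3.090
z_β = -2.384

Power = Φ(z_β) = Φ(-2.384) ≈ 0.009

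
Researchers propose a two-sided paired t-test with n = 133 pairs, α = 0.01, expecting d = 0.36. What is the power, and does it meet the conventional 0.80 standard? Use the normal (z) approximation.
Power ≈ 0.94; the study is adequately powered (power ≥ 0.80)

Power calculation (paired t-test, normal approximation):
z_β = d · √n - z_{α/2}
z_β = 0.36 · √133 - 2.576
z_β = 0.36 · 11.533 - 2.576
z_β = 1.576

Power = Φ(z_β) = Φ(1.576) ≈ 0.942

Effect size d = 0.36 is small by Cohen's convention (0.2/0.5/0.8).

Threshold: power ≥ 0.80 is conventionally adequate.
Power ≈ 0.94 → the study is adequately powered (power ≥ 0.80).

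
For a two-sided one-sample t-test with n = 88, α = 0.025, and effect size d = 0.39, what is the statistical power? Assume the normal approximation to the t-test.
Power ≈ 0.92

Power calculation (one-sample t-test, normal approximation):
z_β = d · √n - z_{α/2}
z_β = 0.39 · √88 - 2.241
z_β = 0.39 · 9.381 - 2.241
z_β = 1.417

Power = Φ(z_β) = Φ(1.417) ≈ 0.922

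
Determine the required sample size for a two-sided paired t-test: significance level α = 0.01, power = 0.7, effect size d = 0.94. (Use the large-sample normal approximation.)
n = 11 pairs

Sample size formula (paired t-test, normal approximation):
n = ((z_{α/2} + z_β) / d)²

z_{α/2} = 2.576 (for α = 0.01, two-sided)
z_β = 0.524 (for power = 0.7)
d = 0.94

n = ((2.576 + 0.524) / 0.94)²
n = (3.298)²
n ≈ 10.88
Round up to the next whole number: n = 11 pairs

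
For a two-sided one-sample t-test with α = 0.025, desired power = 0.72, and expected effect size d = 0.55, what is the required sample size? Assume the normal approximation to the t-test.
n = 27

Sample size formula (one-sample t-test, normal approximation):
n = ((z_{α/2} + z_β) / d)²

z_{α/2} = 2.241 (for α = 0.025, two-sided)
z_β = 0.583 (for power = 0.72)
d = 0.55

n = ((2.241 + 0.583) / 0.55)²
n = (5.135)²
n ≈ 26.37
Round up to the next whole number: n = 27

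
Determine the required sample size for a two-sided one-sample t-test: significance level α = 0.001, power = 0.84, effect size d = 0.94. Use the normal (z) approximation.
n = 21

Sample size formula (one-sample t-test, normal approximation):
n = ((z_{α/2} + z_β) / d)²

z_{α/2} = 3.291 (for α = 0.001, two-sided)
z_β = 0.994 (for power = 0.84)
d = 0.94

n = ((3.291 + 0.994) / 0.94)²
n = (4.559)²
n ≈ 20.78
Round up to the next whole number: n = 21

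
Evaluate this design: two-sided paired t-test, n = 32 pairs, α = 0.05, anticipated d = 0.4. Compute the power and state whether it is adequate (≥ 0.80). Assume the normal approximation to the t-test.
Power ≈ 0.62; the study is underpowered (power < 0.80)

Power calculation (paired t-test, normal approximation):
z_β = d · √n - z_{α/2}
z_β = 0.4 · √32 - 1.960
z_β = 0.4 · 5.657 - 1.960
z_β = 0.303

Power = Φ(z_β) = Φ(0.303) ≈ 0.619

Effect size d = 0.4 is small by Cohen's convention (0.2/0.5/0.8).

Threshold: power ≥ 0.80 is conventionally adequate.
Power ≈ 0.62 → the study is underpowered (power < 0.80).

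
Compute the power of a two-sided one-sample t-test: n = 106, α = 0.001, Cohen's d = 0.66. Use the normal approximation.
Power ≈ 1.00

Power calculation (one-sample t-test, normal approximation):
z_β = d · √n - z_{α/2}
z_β = 0.66 · √106 - 3.291
z_β = 0.66 · 10.296 - 3.291
z_β = 3.505

Power = Φ(z_β) = Φ(3.505) ≈ 1.000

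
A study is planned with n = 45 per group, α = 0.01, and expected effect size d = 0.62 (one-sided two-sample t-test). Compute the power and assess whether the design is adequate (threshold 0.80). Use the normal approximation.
Power ≈ 0.73; the study is underpowered (power < 0.80)

Power calculation (two-sample t-test, normal approximation):
z_β = d · √(n/2) - z_α
z_β = 0.62 · √(45/2) - 2.326
z_β = 0.62 · 4.743 - 2.326
z_β = 0.615

Power = Φ(z_β) = Φ(0.615) ≈ 0.731

Effect size d = 0.62 is medium by Cohen's convention (0.2/0.5/0.8).

Threshold: power ≥ 0.80 is conventionally adequate.
Power ≈ 0.73 → the study is underpowered (power < 0.80).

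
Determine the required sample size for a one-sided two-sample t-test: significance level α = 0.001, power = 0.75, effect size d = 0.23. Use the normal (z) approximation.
n = 536 per group

Sample size formula (two-sample t-test, normal approximation):
n = 2 · ((z_α + z_β) / d)²

z_α = 3.090 (for α = 0.001, one-sided)
z_β = 0.674 (for power = 0.75)
d = 0.23

n = 2 · ((3.090 + 0.674) / 0.23)²
n = 2 · (16.365)²
n ≈ 535.63
Round up to the next whole number: n = 536 per group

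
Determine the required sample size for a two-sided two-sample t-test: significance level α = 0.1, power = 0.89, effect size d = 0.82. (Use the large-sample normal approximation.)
n = 25 per group

Sample size formula (two-sample t-test, normal approximation):
n = 2 · ((z_{α/2} + z_β) / d)²

z_{α/2} = 1.645 (for α = 0.1, two-sided)
z_β = 1.227 (for power = 0.89)
d = 0.82

n = 2 · ((1.645 + 1.227) / 0.82)²
n = 2 · (3.502)²
n ≈ 24.53
Round up to the next whole number: n = 25 per group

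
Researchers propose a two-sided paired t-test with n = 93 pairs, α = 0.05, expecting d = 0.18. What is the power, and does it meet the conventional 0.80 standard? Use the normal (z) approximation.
Power ≈ 0.41; the study is underpowered (power < 0.80)

Power calculation (paired t-test, normal approximation):
z_β = d · √n - z_{α/2}
z_β = 0.18 · √93 - 1.960
z_β = 0.18 · 9.644 - 1.960
z_β = -0.224

Power = Φ(z_β) = Φ(-0.224) ≈ 0.411

Effect size d = 0.18 is very small by Cohen's convention (0.2/0.5/0.8).

Threshold: power ≥ 0.80 is conventionally adequate.
Power ≈ 0.41 → the study is underpowered (power < 0.80).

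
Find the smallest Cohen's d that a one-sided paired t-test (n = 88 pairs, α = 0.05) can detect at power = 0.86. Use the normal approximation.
d ≈ 0.29

Minimum detectable effect (paired t-test, normal approximation):
d = (z_α + z_β) / √n
d = (1.645 + 1.080) / √88
d = 2.725 / 9.381
d ≈ 0.29

By Cohen's convention (0.2 small / 0.5 medium / 0.8 large): small effect.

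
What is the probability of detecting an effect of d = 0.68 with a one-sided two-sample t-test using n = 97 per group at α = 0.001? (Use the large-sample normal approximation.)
Power ≈ 0.95

Power calculation (two-sample t-test, normal approximation):
z_β = d · √(n/2) - z_α
z_β = 0.68 · √(97/2) - 3.090
z_β = 0.68 · 6.964 - 3.090
z_β = 1.645

Power = Φ(z_β) = Φ(1.645) ≈ 0.950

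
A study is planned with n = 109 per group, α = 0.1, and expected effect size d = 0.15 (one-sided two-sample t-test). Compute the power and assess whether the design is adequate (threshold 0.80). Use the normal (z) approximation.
Power ≈ 0.43; the study is underpowered (power < 0.80)

Power calculation (two-sample t-test, normal approximation):
z_β = d · √(n/2) - z_α
z_β = 0.15 · √(109/2) - 1.282
z_β = 0.15 · 7.382 - 1.282
z_β = -0.174

Power = Φ(z_β) = Φ(-0.174) ≈ 0.431

Effect size d = 0.15 is very small by Cohen's convention (0.2/0.5/0.8).

Threshold: power ≥ 0.80 is conventionally adequate.
Power ≈ 0.43 → the study is underpowered (power < 0.80).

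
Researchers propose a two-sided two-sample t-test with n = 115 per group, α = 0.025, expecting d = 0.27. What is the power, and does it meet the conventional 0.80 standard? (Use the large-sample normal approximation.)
Power ≈ 0.42; the study is underpowered (power < 0.80)

Power calculation (two-sample t-test, normal approximation):
z_β = d · √(n/2) - z_{α/2}
z_β = 0.27 · √(115/2) - 2.241
z_β = 0.27 · 7.583 - 2.241
z_β = -0.194

Power = Φ(z_β) = Φ(-0.194) ≈ 0.423

Effect size d = 0.27 is small by Cohen's convention (0.2/0.5/0.8).

Threshold: power ≥ 0.80 is conventionally adequate.
Power ≈ 0.42 → the study is underpowered (power < 0.80).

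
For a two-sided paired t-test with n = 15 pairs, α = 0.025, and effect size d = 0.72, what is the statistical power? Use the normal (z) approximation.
Power ≈ 0.71

Power calculation (paired t-test, normal approximation):
z_β = d · √n - z_{α/2}
z_β = 0.72 · √15 - 2.241
z_β = 0.72 · 3.873 - 2.241
z_β = 0.547

Power = Φ(z_β) = Φ(0.547) ≈ 0.708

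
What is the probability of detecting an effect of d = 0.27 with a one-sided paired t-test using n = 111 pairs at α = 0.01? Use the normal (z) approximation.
Power ≈ 0.70

Power calculation (paired t-test, normal approximation):
z_β = d · √n - z_α
z_β = 0.27 · √111 - 2.326
z_β = 0.27 · 10.536 - 2.326
z_β = 0.518

Power = Φ(z_β) = Φ(0.518) ≈ 0.698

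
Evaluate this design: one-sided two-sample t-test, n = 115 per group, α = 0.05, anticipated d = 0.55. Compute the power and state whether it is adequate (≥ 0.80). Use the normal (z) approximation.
Power ≈ 0.99; the study is adequately powered (power ≥ 0.80)

Power calculation (two-sample t-test, normal approximation):
z_β = d · √(n/2) - z_α
z_β = 0.55 · √(115/2) - 1.645
z_β = 0.55 · 7.583 - 1.645
z_β = 2.526

Power = Φ(z_β) = Φ(2.526) ≈ 0.994

Effect size d = 0.55 is medium by Cohen's convention (0.2/0.5/0.8).

Threshold: power ≥ 0.80 is conventionally adequate.
Power ≈ 0.99 → the study is adequately powered (power ≥ 0.80).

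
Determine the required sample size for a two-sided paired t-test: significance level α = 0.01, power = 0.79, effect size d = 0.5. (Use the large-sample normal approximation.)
n = 46 pairs

Sample size formula (paired t-test, normal approximation):
n = ((z_{α/2} + z_β) / d)²

z_{α/2} = 2.576 (for α = 0.01, two-sided)
z_β = 0.806 (for power = 0.79)
d = 0.5

n = ((2.576 + 0.806) / 0.5)²
n = (6.764)²
n ≈ 45.75
Round up to the next whole number: n = 46 pairs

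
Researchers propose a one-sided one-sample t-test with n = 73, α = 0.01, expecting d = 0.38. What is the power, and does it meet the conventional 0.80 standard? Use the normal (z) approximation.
Power ≈ 0.82; the study is adequately powered (power ≥ 0.80)

Power calculation (one-sample t-test, normal approximation):
z_β = d · √n - z_α
z_β = 0.38 · √73 - 2.326
z_β = 0.38 · 8.544 - 2.326
z_β = 0.920

Power = Φ(z_β) = Φ(0.920) ≈ 0.821

Effect size d = 0.38 is small by Cohen's convention (0.2/0.5/0.8).

Threshold: power ≥ 0.80 is conventionally adequate.
Power ≈ 0.82 → the study is adequately powered (power ≥ 0.80).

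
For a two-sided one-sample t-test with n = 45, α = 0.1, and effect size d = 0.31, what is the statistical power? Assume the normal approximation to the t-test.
Power ≈ 0.67

Power calculation (one-sample t-test, normal approximation):
z_β = d · √n - z_{α/2}
z_β = 0.31 · √45 - 1.645
z_β = 0.31 · 6.708 - 1.645
z_β = 0.435

Power = Φ(z_β) = Φ(0.435) ≈ 0.668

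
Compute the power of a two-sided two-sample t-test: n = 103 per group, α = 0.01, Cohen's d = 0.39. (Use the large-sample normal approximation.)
Power ≈ 0.59

Power calculation (two-sample t-test, normal approximation):
z_β = d · √(n/2) - z_{α/2}
z_β = 0.39 · √(103/2) - 2.576
z_β = 0.39 · 7.176 - 2.576
z_β = 0.223

Power = Φ(z_β) = Φ(0.223) ≈ 0.588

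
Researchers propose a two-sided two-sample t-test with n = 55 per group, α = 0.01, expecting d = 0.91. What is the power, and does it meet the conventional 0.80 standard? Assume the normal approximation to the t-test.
Power ≈ 0.99; the study is adequately powered (power ≥ 0.80)

Power calculation (two-sample t-test, normal approximation):
z_β = d · √(n/2) - z_{α/2}
z_β = 0.91 · √(55/2) - 2.576
z_β = 0.91 · 5.244 - 2.576
z_β = 2.196

Power = Φ(z_β) = Φ(2.196) ≈ 0.986

Effect size d = 0.91 is large by Cohen's convention (0.2/0.5/0.8).

Threshold: power ≥ 0.80 is conventionally adequate.
Power ≈ 0.99 → the study is adequately powered (power ≥ 0.80).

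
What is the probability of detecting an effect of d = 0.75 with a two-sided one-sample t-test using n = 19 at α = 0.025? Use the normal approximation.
Power ≈ 0.85

Power calculation (one-sample t-test, normal approximation):
z_β = d · √n - z_{α/2}
z_β = 0.75 · √19 - 2.241
z_β = 0.75 · 4.359 - 2.241
z_β = 1.028

Power = Φ(z_β) = Φ(1.028) ≈ 0.848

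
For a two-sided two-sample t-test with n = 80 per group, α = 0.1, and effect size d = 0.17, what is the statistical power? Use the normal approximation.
Power ≈ 0.28

Power calculation (two-sample t-test, normal approximation):
z_β = d · √(n/2) - z_{α/2}
z_β = 0.17 · √(80/2) - 1.645
z_β = 0.17 · 6.325 - 1.645
z_β = -0.570

Power = Φ(z_β) = Φ(-0.570) ≈ 0.284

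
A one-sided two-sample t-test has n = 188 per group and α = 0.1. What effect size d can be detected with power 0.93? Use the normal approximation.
d ≈ 0.28

Minimum detectable effect (two-sample t-test, normal approximation):
d = (z_α + z_β) / √(n/2)
d = (1.282 + 1.476) / √(188/2)
d = 2.757 / 9.695
d ≈ 0.28

By Cohen's convention (0.2 small / 0.5 medium / 0.8 large): small effect.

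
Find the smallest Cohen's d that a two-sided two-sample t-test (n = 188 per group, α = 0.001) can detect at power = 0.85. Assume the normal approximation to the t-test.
d ≈ 0.45

Minimum detectable effect (two-sample t-test, normal approximation):
d = (z_{α/2} + z_β) / √(n/2)
d = (3.291 + 1.036) / √(188/2)
d = 4.327 / 9.695
d ≈ 0.45

By Cohen's convention (0.2 small / 0.5 medium / 0.8 large): small effect.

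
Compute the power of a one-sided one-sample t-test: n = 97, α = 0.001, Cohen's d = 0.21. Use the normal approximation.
Power ≈ 0.15

Power calculation (one-sample t-test, normal approximation):
z_β = d · √n - z_α
z_β = 0.21 · √97 - 3.090
z_β = 0.21 · 9.849 - 3.090
z_β = -1.022

Power = Φ(z_β) = Φ(-1.022) ≈ 0.153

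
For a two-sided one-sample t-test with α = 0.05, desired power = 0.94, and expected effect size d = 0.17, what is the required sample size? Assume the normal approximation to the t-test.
n = 428

Sample size formula (one-sample t-test, normal approximation):
n = ((z_{α/2} + z_β) / d)²

z_{α/2} = 1.960 (for α = 0.05, two-sided)
z_β = 1.555 (for power = 0.94)
d = 0.17

n = ((1.960 + 1.555) / 0.17)²
n = (20.676)²
n ≈ 427.50
Round up to the next whole number: n = 428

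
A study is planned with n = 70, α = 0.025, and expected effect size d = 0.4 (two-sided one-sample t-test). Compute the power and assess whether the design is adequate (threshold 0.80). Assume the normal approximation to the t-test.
Power ≈ 0.87; the study is adequately powered (power ≥ 0.80)

Power calculation (one-sample t-test, normal approximation):
z_β = d · √n - z_{α/2}
z_β = 0.4 · √70 - 2.241
z_β = 0.4 · 8.367 - 2.241
z_β = 1.105

Power = Φ(z_β) = Φ(1.105) ≈ 0.865

Effect size d = 0.4 is small by Cohen's convention (0.2/0.5/0.8).

Threshold: power ≥ 0.80 is conventionally adequate.
Power ≈ 0.87 → the study is adequately powered (power ≥ 0.80).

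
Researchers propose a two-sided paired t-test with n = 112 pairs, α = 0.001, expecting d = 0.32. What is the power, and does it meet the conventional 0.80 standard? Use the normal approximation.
Power ≈ 0.54; the study is underpowered (power < 0.80)

Power calculation (paired t-test, normal approximation):
z_β = d · √n - z_{α/2}
z_β = 0.32 · √112 - 3.291
z_β = 0.32 · 10.583 - 3.291
z_β = 0.096

Power = Φ(z_β) = Φ(0.096) ≈ 0.538

Effect size d = 0.32 is small by Cohen's convention (0.2/0.5/0.8).

Threshold: power ≥ 0.80 is conventionally adequate.
Power ≈ 0.54 → the study is underpowered (power < 0.80).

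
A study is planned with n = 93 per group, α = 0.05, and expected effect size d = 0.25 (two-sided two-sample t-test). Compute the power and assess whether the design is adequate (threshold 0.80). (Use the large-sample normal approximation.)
Power ≈ 0.40; the study is underpowered (power < 0.80)

Power calculation (two-sample t-test, normal approximation):
z_β = d · √(n/2) - z_{α/2}
z_β = 0.25 · √(93/2) - 1.960
z_β = 0.25 · 6.819 - 1.960
z_β = -0.255

Power = Φ(z_β) = Φ(-0.255) ≈ 0.399

Effect size d = 0.25 is small by Cohen's convention (0.2/0.5/0.8).

Threshold: power ≥ 0.80 is conventionally adequate.
Power ≈ 0.40 → the study is underpowered (power < 0.80).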